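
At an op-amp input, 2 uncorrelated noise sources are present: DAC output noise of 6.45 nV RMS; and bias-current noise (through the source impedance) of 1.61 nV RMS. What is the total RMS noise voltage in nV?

6.65 nV

Uncorrelated sources add in power (mean-square): V_tot = √(ΣV_i²)
V_tot = √[(6.45×10⁻⁹)² + (1.61×10⁻⁹)²] = 6.65×10⁻⁹ V = 6.65 nV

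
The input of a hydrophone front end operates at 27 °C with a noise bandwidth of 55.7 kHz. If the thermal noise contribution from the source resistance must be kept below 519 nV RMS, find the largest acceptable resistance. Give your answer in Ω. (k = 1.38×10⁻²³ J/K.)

292 Ω

T = 27 °C + 273.15 = 300.15 K
Johnson–Nyquist: V_n = √(4kTRB) ⇒ R = V_n² / (4kTB)
4kTB = 4 × 1.38×10⁻²³ × 300.15 × 5.57×10⁴ = 9.23×10⁻¹⁶
R = (5.19×10⁻⁷)² / 9.23×10⁻¹⁶ = 2.92×10² Ω = 292 Ω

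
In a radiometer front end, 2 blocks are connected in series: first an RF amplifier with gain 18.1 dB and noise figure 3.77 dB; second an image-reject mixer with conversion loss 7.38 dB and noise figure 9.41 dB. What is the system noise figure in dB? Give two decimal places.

3.98 dB

Convert to linear (a loss of L dB is a gain of −L dB): F_i = 10^(NF_i/10), G_i = 10^(G_i,dB/10)
  Stage 1: F_1 = 10^(3.77/10) = 2.382, G_1 = 10^(18.1/10) = 64.57
  Stage 2: F_2 = 10^(9.41/10) = 8.730, G_2 = 10^(−7.38/10) = 0.1828
Friis cascade:
  F = 2.382 + (8.730 − 1)/64.57 = 2.502
NF = 10 log₁₀(2.502) = 3.98 dB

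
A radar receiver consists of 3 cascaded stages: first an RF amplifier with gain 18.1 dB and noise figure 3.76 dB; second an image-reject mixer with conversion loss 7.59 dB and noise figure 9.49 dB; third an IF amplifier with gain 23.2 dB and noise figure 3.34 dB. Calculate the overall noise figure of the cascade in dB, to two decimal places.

Convert to linear (a loss of L dB is a gain of −L dB): F_i = 10^(NF_i/10), G_i = 10^(G_i,dB/10)
  Stage 1: F_1 = 10^(3.76/10) = 2.377, G_1 = 10^(18.1/10) = 64.57
  Stage 2: F_2 = 10^(9.49/10) = 8.892, G_2 = 10^(−7.59/10) = 0.1742
  Stage 3: F_3 = 10^(3.34/10) = 2.158, G_3 = 10^(23.2/10) = 208.9
Friis cascade:
  F = 2.377 + (8.892 − 1)/64.57 + (2.158 − 1)/11.25 = 2.602
NF = 10 log₁₀(2.602) = 4.15 dB

4.15 dB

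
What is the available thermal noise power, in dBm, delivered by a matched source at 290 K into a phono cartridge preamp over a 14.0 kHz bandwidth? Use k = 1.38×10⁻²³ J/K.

−132.5 dBm

P_n = kTB = 1.38×10⁻²³ × 290 × 1.40×10⁴ = 5.60×10⁻¹⁷ W
In dBm: 10 log₁₀(5.60×10⁻¹⁷ / 10⁻³) = −132.5 dBm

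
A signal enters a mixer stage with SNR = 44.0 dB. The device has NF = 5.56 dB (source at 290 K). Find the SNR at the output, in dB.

38.44 dB

By definition F = SNR_in/SNR_out, so in dB: SNR_out = SNR_in − NF
SNR_out = 44.0 − 5.56 = 38.44 dB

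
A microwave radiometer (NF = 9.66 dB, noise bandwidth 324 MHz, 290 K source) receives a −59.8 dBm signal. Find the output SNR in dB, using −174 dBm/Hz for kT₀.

Noise floor: N = −174 + 10 log₁₀(B) + NF
10 log₁₀(3.24×10⁸) = 85.11 dB
N = −174 + 85.11 + 9.66 = −79.23 dBm
SNR = P_sig − N = −59.8 − (−79.23) = 19.43 dB → 19.4 dB

19.4 dB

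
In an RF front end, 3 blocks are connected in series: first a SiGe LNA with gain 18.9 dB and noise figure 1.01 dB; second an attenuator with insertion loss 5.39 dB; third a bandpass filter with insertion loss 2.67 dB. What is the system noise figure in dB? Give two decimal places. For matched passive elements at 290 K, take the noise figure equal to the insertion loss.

1.24 dB

Convert to linear (a loss of L dB is a gain of −L dB): F_i = 10^(NF_i/10), G_i = 10^(G_i,dB/10)
  Stage 1: F_1 = 10^(1.01/10) = 1.262, G_1 = 10^(18.9/10) = 77.62
  Stage 2: F_2 = 10^(5.39/10) = 3.459, G_2 = 10^(−5.39/10) = 0.2891
  Stage 3: F_3 = 10^(2.67/10) = 1.849, G_3 = 10^(−2.67/10) = 0.5408
Friis cascade:
  F = 1.262 + (3.459 − 1)/77.62 + (1.849 − 1)/22.44 = 1.331
NF = 10 log₁₀(1.331) = 1.24 dB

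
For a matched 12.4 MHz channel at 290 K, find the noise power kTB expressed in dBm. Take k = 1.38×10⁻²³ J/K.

−103.0 dBm

P_n = kTB = 1.38×10⁻²³ × 290 × 1.24×10⁷ = 4.96×10⁻¹⁴ W
In dBm: 10 log₁₀(4.96×10⁻¹⁴ / 10⁻³) = −103.0 dBm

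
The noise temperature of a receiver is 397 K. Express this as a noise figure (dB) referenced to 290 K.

3.75 dB

F = 1 + T_e/T₀ = 1 + 397/290 = 2.36897
NF = 10 log₁₀(2.36897) = 3.75 dB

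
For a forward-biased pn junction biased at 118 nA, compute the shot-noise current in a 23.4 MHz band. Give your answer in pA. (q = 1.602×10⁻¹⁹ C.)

941 pA

I_n = √(2qI·B)
2qI·B = 2 × 1.602×10⁻¹⁹ × 1.18×10⁻⁷ × 2.34×10⁷ = 8.85×10⁻¹⁹ A²
I_n = √(8.85×10⁻¹⁹) = 9.41×10⁻¹⁰ A = 941 pA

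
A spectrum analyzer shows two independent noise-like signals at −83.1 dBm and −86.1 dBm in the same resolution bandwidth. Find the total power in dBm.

Convert to linear, add, convert back:
P₁ = 4.90×10⁻¹² W, P₂ = 2.45×10⁻¹² W
P_tot = 7.35×10⁻¹² W → 10 log₁₀(P_tot / 10⁻³) = −81.3 dBm

−81.3 dBm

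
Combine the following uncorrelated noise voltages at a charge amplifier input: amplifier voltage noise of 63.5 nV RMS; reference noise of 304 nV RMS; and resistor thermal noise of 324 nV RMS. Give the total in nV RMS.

Uncorrelated sources add in power (mean-square): V_tot = √(ΣV_i²)
V_tot = √[(6.35×10⁻⁸)² + (3.04×10⁻⁷)² + (3.24×10⁻⁷)²] = 4.49×10⁻⁷ V = 449 nV

449 nV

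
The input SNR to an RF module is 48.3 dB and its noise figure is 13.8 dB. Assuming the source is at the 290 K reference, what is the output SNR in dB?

By definition F = SNR_in/SNR_out, so in dB: SNR_out = SNR_in − NF
SNR_out = 48.3 − 13.8 = 34.5 dB

34.5 dB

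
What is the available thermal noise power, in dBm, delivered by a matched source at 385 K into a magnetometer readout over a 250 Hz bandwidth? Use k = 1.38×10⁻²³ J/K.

P_n = kTB = 1.38×10⁻²³ × 385 × 2.50×10² = 1.33×10⁻¹⁸ W
In dBm: 10 log₁₀(1.33×10⁻¹⁸ / 10⁻³) = −148.8 dBm

−148.8 dBm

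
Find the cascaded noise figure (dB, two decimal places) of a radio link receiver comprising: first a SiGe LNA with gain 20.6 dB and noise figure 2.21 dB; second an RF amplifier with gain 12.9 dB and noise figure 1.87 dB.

2.22 dB

Convert to linear (a loss of L dB is a gain of −L dB): F_i = 10^(NF_i/10), G_i = 10^(G_i,dB/10)
  Stage 1: F_1 = 10^(2.21/10) = 1.663, G_1 = 10^(20.6/10) = 114.8
  Stage 2: F_2 = 10^(1.87/10) = 1.538, G_2 = 10^(12.9/10) = 19.50
Friis cascade:
  F = 1.663 + (1.538 − 1)/114.8 = 1.668
NF = 10 log₁₀(1.668) = 2.22 dB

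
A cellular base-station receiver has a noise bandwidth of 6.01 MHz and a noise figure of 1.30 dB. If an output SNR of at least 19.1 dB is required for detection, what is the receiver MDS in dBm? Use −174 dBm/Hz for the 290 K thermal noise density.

Sensitivity = −174 + 10 log₁₀(B) + NF + SNR_min
= −174 + 67.79 + 1.30 + 19.1
= −85.81 dBm → −85.8 dBm

−85.8 dBm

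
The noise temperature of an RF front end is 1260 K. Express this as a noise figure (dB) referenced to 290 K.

7.28 dB

F = 1 + T_e/T₀ = 1 + 1260/290 = 5.34483
NF = 10 log₁₀(5.34483) = 7.28 dB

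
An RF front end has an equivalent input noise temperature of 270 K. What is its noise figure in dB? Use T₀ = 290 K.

F = 1 + T_e/T₀ = 1 + 270/290 = 1.93103
NF = 10 log₁₀(1.93103) = 2.86 dB

2.86 dB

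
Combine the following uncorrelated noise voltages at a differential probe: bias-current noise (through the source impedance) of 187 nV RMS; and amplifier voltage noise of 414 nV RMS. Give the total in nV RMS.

Uncorrelated sources add in power (mean-square): V_tot = √(ΣV_i²)
V_tot = √[(1.87×10⁻⁷)² + (4.14×10⁻⁷)²] = 4.54×10⁻⁷ V = 454 nV

454 nV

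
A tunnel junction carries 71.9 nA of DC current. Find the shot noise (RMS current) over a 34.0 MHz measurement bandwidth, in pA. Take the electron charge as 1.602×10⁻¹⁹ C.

I_n = √(2qI·B)
2qI·B = 2 × 1.602×10⁻¹⁹ × 7.19×10⁻⁸ × 3.40×10⁷ = 7.83×10⁻¹⁹ A²
I_n = √(7.83×10⁻¹⁹) = 8.85×10⁻¹⁰ A = 885 pA

885 pA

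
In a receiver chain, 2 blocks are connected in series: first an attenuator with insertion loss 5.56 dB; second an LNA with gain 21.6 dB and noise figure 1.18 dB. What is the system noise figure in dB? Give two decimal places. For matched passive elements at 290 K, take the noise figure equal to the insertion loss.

6.74 dB

Convert to linear (a loss of L dB is a gain of −L dB): F_i = 10^(NF_i/10), G_i = 10^(G_i,dB/10)
  Stage 1: F_1 = 10^(5.56/10) = 3.597, G_1 = 10^(−5.56/10) = 0.2780
  Stage 2: F_2 = 10^(1.18/10) = 1.312, G_2 = 10^(21.6/10) = 144.5
Friis cascade:
  F = 3.597 + (1.312 − 1)/0.2780 = 4.721
NF = 10 log₁₀(4.721) = 6.74 dB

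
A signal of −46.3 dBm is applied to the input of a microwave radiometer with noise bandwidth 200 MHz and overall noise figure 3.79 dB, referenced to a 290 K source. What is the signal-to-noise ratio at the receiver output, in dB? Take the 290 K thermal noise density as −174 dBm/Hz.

Noise floor: N = −174 + 10 log₁₀(B) + NF
10 log₁₀(2.00×10⁸) = 83.01 dB
N = −174 + 83.01 + 3.79 = −87.20 dBm
SNR = P_sig − N = −46.3 − (−87.20) = 40.90 dB → 40.9 dB

40.9 dB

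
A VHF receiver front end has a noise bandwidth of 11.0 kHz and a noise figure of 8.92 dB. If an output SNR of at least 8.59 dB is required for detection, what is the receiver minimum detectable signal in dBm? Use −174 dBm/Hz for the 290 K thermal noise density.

−116.1 dBm

Sensitivity = −174 + 10 log₁₀(B) + NF + SNR_min
= −174 + 40.41 + 8.92 + 8.59
= −116.08 dBm → −116.1 dBm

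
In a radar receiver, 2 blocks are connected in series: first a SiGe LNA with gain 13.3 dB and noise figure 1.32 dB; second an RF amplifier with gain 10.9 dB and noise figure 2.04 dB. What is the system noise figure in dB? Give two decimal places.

Convert to linear (a loss of L dB is a gain of −L dB): F_i = 10^(NF_i/10), G_i = 10^(G_i,dB/10)
  Stage 1: F_1 = 10^(1.32/10) = 1.355, G_1 = 10^(13.3/10) = 21.38
  Stage 2: F_2 = 10^(2.04/10) = 1.600, G_2 = 10^(10.9/10) = 12.30
Friis cascade:
  F = 1.355 + (1.600 − 1)/21.38 = 1.383
NF = 10 log₁₀(1.383) = 1.41 dB

1.41 dB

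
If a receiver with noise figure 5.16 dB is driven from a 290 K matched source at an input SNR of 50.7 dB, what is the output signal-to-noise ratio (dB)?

By definition F = SNR_in/SNR_out, so in dB: SNR_out = SNR_in − NF
SNR_out = 50.7 − 5.16 = 45.54 dB

45.54 dB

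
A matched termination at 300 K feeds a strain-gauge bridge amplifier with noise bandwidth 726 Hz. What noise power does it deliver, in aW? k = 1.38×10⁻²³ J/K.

P_n = kTB = 1.38×10⁻²³ × 300 × 7.26×10² = 3.01×10⁻¹⁸ W = 3.01 aW

3.01 aW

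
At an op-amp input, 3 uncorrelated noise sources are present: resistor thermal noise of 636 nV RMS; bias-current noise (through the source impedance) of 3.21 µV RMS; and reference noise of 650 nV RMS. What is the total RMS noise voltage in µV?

Uncorrelated sources add in power (mean-square): V_tot = √(ΣV_i²)
V_tot = √[(6.36×10⁻⁷)² + (3.21×10⁻⁶)² + (6.50×10⁻⁷)²] = 3.34×10⁻⁶ V = 3.34 µV

3.34 µV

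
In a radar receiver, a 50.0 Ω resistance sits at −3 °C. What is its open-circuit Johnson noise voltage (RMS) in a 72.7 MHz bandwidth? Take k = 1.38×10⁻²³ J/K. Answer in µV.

7.36 µV

T = −3 °C + 273.15 = 270.15 K
V_n = √(4kTRB)
4kTRB = 4 × 1.38×10⁻²³ × 270.15 × 5.00×10¹ × 7.27×10⁷ = 5.42×10⁻¹¹ V²
V_n = √(5.42×10⁻¹¹) = 7.36×10⁻⁶ V = 7.36 µV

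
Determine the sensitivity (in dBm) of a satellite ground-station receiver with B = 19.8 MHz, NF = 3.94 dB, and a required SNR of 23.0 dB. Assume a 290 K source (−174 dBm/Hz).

Sensitivity = −174 + 10 log₁₀(B) + NF + SNR_min
= −174 + 72.97 + 3.94 + 23.0
= −74.09 dBm → −74.1 dBm

−74.1 dBm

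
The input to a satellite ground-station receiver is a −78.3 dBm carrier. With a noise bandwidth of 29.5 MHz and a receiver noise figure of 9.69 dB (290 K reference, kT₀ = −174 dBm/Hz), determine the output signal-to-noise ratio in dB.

Noise floor: N = −174 + 10 log₁₀(B) + NF
10 log₁₀(2.95×10⁷) = 74.7 dB
N = −174 + 74.7 + 9.69 = −89.61 dBm
SNR = P_sig − N = −78.3 − (−89.61) = 11.31 dB → 11.3 dB

11.3 dB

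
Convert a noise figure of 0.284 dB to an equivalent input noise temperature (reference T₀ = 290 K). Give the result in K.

19.6 K

F = 10^(0.284/10) = 1.06758
T_e = (F − 1)·T₀ = (1.06758 − 1) × 290 = 19.6 K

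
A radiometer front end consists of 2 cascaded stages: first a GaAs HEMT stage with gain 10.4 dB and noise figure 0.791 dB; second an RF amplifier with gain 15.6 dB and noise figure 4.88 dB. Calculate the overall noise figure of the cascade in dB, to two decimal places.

Convert to linear (a loss of L dB is a gain of −L dB): F_i = 10^(NF_i/10), G_i = 10^(G_i,dB/10)
  Stage 1: F_1 = 10^(0.791/10) = 1.200, G_1 = 10^(10.4/10) = 10.96
  Stage 2: F_2 = 10^(4.88/10) = 3.076, G_2 = 10^(15.6/10) = 36.31
Friis cascade:
  F = 1.200 + (3.076 − 1)/10.96 = 1.389
NF = 10 log₁₀(1.389) = 1.43 dB

1.43 dB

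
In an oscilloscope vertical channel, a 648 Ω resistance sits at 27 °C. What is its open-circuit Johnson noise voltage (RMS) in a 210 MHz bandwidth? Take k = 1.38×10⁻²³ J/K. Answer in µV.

T = 27 °C + 273.15 = 300.15 K
V_n = √(4kTRB)
4kTRB = 4 × 1.38×10⁻²³ × 300.15 × 6.48×10² × 2.10×10⁸ = 2.25×10⁻⁹ V²
V_n = √(2.25×10⁻⁹) = 4.75×10⁻⁵ V = 47.5 µV

47.5 µV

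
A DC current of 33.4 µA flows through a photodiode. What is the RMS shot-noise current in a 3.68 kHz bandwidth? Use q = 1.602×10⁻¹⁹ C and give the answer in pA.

I_n = √(2qI·B)
2qI·B = 2 × 1.602×10⁻¹⁹ × 3.34×10⁻⁵ × 3.68×10³ = 3.94×10⁻²⁰ A²
I_n = √(3.94×10⁻²⁰) = 1.98×10⁻¹⁰ A = 198 pA

198 pA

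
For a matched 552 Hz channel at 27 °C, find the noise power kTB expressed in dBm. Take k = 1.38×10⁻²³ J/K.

−146.4 dBm

T = 27 °C + 273.15 = 300.15 K
P_n = kTB = 1.38×10⁻²³ × 300.15 × 5.52×10² = 2.29×10⁻¹⁸ W
In dBm: 10 log₁₀(2.29×10⁻¹⁸ / 10⁻³) = −146.4 dBm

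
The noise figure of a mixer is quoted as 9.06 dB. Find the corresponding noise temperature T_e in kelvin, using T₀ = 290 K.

F = 10^(9.06/10) = 8.05378
T_e = (F − 1)·T₀ = (8.05378 − 1) × 290 = 2046 K

2046 K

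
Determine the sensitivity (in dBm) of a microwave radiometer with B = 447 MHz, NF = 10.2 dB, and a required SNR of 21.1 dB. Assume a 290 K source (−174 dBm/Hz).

Sensitivity = −174 + 10 log₁₀(B) + NF + SNR_min
= −174 + 86.5 + 10.2 + 21.1
= −56.2 dBm → −56.2 dBm

−56.2 dBm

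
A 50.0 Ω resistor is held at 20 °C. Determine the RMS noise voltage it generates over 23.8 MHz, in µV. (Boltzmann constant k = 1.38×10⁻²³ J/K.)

4.39 µV

T = 20 °C + 273.15 = 293.15 K
V_n = √(4kTRB)
4kTRB = 4 × 1.38×10⁻²³ × 293.15 × 5.00×10¹ × 2.38×10⁷ = 1.93×10⁻¹¹ V²
V_n = √(1.93×10⁻¹¹) = 4.39×10⁻⁶ V = 4.39 µV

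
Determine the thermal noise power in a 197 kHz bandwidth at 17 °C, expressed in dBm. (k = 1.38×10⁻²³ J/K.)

T = 17 °C + 273.15 = 290.15 K
P_n = kTB = 1.38×10⁻²³ × 290.15 × 1.97×10⁵ = 7.89×10⁻¹⁶ W
In dBm: 10 log₁₀(7.89×10⁻¹⁶ / 10⁻³) = −121.0 dBm

−121.0 dBm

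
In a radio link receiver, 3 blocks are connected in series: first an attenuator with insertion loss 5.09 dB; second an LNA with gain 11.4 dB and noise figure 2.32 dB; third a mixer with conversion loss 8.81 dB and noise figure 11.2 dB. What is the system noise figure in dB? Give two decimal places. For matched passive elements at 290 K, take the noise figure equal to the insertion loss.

Convert to linear (a loss of L dB is a gain of −L dB): F_i = 10^(NF_i/10), G_i = 10^(G_i,dB/10)
  Stage 1: F_1 = 10^(5.09/10) = 3.228, G_1 = 10^(−5.09/10) = 0.3097
  Stage 2: F_2 = 10^(2.32/10) = 1.706, G_2 = 10^(11.4/10) = 13.80
  Stage 3: F_3 = 10^(11.2/10) = 13.18, G_3 = 10^(−8.81/10) = 0.1315
Friis cascade:
  F = 3.228 + (1.706 − 1)/0.3097 + (13.18 − 1)/4.276 = 8.357
NF = 10 log₁₀(8.357) = 9.22 dB

9.22 dB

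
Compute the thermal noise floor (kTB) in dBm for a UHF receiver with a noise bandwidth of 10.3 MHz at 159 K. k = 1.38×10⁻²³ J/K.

P_n = kTB = 1.38×10⁻²³ × 159 × 1.03×10⁷ = 2.26×10⁻¹⁴ W
In dBm: 10 log₁₀(2.26×10⁻¹⁴ / 10⁻³) = −106.5 dBm

−106.5 dBm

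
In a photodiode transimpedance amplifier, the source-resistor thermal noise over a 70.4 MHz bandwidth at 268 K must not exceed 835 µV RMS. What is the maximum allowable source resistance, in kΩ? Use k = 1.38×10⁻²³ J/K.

Johnson–Nyquist: V_n = √(4kTRB) ⇒ R = V_n² / (4kTB)
4kTB = 4 × 1.38×10⁻²³ × 268 × 7.04×10⁷ = 1.04×10⁻¹²
R = (8.35×10⁻⁴)² / 1.04×10⁻¹² = 6.69×10⁵ Ω = 669 kΩ

669 kΩ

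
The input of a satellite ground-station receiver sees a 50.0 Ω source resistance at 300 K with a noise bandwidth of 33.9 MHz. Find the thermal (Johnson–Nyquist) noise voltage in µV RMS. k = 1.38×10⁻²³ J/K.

5.30 µV

V_n = √(4kTRB)
4kTRB = 4 × 1.38×10⁻²³ × 300 × 5.00×10¹ × 3.39×10⁷ = 2.81×10⁻¹¹ V²
V_n = √(2.81×10⁻¹¹) = 5.30×10⁻⁶ V = 5.30 µV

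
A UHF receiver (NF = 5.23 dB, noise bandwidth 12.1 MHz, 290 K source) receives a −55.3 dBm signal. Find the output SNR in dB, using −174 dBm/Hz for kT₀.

42.6 dB

Noise floor: N = −174 + 10 log₁₀(B) + NF
10 log₁₀(1.21×10⁷) = 70.83 dB
N = −174 + 70.83 + 5.23 = −97.94 dBm
SNR = P_sig − N = −55.3 − (−97.94) = 42.64 dB → 42.6 dB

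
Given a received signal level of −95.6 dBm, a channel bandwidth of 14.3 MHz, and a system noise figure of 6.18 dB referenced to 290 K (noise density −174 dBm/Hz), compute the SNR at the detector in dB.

0.7 dB

Noise floor: N = −174 + 10 log₁₀(B) + NF
10 log₁₀(1.43×10⁷) = 71.55 dB
N = −174 + 71.55 + 6.18 = −96.27 dBm
SNR = P_sig − N = −95.6 − (−96.27) = 0.67 dB → 0.7 dB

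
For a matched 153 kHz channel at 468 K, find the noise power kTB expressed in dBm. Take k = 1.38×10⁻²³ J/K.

−120.1 dBm

P_n = kTB = 1.38×10⁻²³ × 468 × 1.53×10⁵ = 9.88×10⁻¹⁶ W
In dBm: 10 log₁₀(9.88×10⁻¹⁶ / 10⁻³) = −120.1 dBm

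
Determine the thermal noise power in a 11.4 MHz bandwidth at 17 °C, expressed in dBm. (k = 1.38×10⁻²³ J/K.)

−103.4 dBm

T = 17 °C + 273.15 = 290.15 K
P_n = kTB = 1.38×10⁻²³ × 290.15 × 1.14×10⁷ = 4.56×10⁻¹⁴ W
In dBm: 10 log₁₀(4.56×10⁻¹⁴ / 10⁻³) = −103.4 dBm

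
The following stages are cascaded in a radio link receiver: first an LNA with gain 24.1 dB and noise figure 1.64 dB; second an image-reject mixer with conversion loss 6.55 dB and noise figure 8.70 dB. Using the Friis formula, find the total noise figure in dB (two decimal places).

1.71 dB

Convert to linear (a loss of L dB is a gain of −L dB): F_i = 10^(NF_i/10), G_i = 10^(G_i,dB/10)
  Stage 1: F_1 = 10^(1.64/10) = 1.459, G_1 = 10^(24.1/10) = 257.0
  Stage 2: F_2 = 10^(8.70/10) = 7.413, G_2 = 10^(−6.55/10) = 0.2213
Friis cascade:
  F = 1.459 + (7.413 − 1)/257.0 = 1.484
NF = 10 log₁₀(1.484) = 1.71 dB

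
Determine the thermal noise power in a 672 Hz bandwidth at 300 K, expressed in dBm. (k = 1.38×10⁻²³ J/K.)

P_n = kTB = 1.38×10⁻²³ × 300 × 6.72×10² = 2.78×10⁻¹⁸ W
In dBm: 10 log₁₀(2.78×10⁻¹⁸ / 10⁻³) = −145.6 dBm

−145.6 dBm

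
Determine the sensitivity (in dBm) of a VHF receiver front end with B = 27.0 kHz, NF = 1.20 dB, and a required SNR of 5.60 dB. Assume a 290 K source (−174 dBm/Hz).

Sensitivity = −174 + 10 log₁₀(B) + NF + SNR_min
= −174 + 44.31 + 1.20 + 5.60
= −122.89 dBm → −122.9 dBm

−122.9 dBm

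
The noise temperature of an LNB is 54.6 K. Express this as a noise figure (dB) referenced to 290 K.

F = 1 + T_e/T₀ = 1 + 54.6/290 = 1.18828
NF = 10 log₁₀(1.18828) = 0.749 dB

0.749 dB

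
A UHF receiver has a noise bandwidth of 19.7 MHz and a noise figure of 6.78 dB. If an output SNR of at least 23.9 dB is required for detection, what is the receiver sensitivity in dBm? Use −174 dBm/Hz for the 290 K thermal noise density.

−70.4 dBm

Sensitivity = −174 + 10 log₁₀(B) + NF + SNR_min
= −174 + 72.94 + 6.78 + 23.9
= −70.38 dBm → −70.4 dBm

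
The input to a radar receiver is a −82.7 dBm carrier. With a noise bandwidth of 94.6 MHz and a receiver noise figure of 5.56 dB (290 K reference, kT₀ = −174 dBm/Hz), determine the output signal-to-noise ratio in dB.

Noise floor: N = −174 + 10 log₁₀(B) + NF
10 log₁₀(9.46×10⁷) = 79.76 dB
N = −174 + 79.76 + 5.56 = −88.68 dBm
SNR = P_sig − N = −82.7 − (−88.68) = 5.98 dB → 6.0 dB

6.0 dB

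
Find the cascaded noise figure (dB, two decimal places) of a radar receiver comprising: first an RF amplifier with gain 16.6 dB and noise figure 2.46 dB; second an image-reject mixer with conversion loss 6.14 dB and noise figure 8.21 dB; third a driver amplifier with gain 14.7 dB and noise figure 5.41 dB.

3.24 dB

Convert to linear (a loss of L dB is a gain of −L dB): F_i = 10^(NF_i/10), G_i = 10^(G_i,dB/10)
  Stage 1: F_1 = 10^(2.46/10) = 1.762, G_1 = 10^(16.6/10) = 45.71
  Stage 2: F_2 = 10^(8.21/10) = 6.622, G_2 = 10^(−6.14/10) = 0.2432
  Stage 3: F_3 = 10^(5.41/10) = 3.475, G_3 = 10^(14.7/10) = 29.51
Friis cascade:
  F = 1.762 + (6.622 − 1)/45.71 + (3.475 − 1)/11.12 = 2.108
NF = 10 log₁₀(2.108) = 3.24 dB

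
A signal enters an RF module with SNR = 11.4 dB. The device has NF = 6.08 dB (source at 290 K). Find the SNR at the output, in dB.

By definition F = SNR_in/SNR_out, so in dB: SNR_out = SNR_in − NF
SNR_out = 11.4 − 6.08 = 5.32 dB

5.32 dB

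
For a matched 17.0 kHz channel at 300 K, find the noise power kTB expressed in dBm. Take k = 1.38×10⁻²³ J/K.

P_n = kTB = 1.38×10⁻²³ × 300 × 1.70×10⁴ = 7.04×10⁻¹⁷ W
In dBm: 10 log₁₀(7.04×10⁻¹⁷ / 10⁻³) = −131.5 dBm

−131.5 dBm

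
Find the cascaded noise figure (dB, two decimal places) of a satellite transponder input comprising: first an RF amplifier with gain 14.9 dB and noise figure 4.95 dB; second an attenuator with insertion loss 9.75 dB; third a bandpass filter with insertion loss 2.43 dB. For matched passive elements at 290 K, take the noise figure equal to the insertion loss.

Convert to linear (a loss of L dB is a gain of −L dB): F_i = 10^(NF_i/10), G_i = 10^(G_i,dB/10)
  Stage 1: F_1 = 10^(4.95/10) = 3.126, G_1 = 10^(14.9/10) = 30.90
  Stage 2: F_2 = 10^(9.75/10) = 9.441, G_2 = 10^(−9.75/10) = 0.1059
  Stage 3: F_3 = 10^(2.43/10) = 1.750, G_3 = 10^(−2.43/10) = 0.5715
Friis cascade:
  F = 3.126 + (9.441 − 1)/30.90 + (1.750 − 1)/3.273 = 3.628
NF = 10 log₁₀(3.628) = 5.60 dB

5.60 dB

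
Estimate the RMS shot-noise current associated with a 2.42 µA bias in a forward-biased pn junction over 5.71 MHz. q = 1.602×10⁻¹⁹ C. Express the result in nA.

I_n = √(2qI·B)
2qI·B = 2 × 1.602×10⁻¹⁹ × 2.42×10⁻⁶ × 5.71×10⁶ = 4.43×10⁻¹⁸ A²
I_n = √(4.43×10⁻¹⁸) = 2.10×10⁻⁹ A = 2.10 nA

2.10 nA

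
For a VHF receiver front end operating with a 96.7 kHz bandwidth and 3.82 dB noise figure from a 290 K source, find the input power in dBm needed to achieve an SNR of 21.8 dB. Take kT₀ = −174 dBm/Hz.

Sensitivity = −174 + 10 log₁₀(B) + NF + SNR_min
= −174 + 49.85 + 3.82 + 21.8
= −98.53 dBm → −98.5 dBm

−98.5 dBm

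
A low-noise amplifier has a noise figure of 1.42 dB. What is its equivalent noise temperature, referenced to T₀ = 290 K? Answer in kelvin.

F = 10^(1.42/10) = 1.38676
T_e = (F − 1)·T₀ = (1.38676 − 1) × 290 = 112 K

112 K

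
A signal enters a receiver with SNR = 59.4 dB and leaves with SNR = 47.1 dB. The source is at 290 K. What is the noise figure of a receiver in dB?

NF (dB) = SNR_in(dB) − SNR_out(dB) when the source is at T₀
NF = 59.4 − 47.1 = 12.3 dB

12.3 dB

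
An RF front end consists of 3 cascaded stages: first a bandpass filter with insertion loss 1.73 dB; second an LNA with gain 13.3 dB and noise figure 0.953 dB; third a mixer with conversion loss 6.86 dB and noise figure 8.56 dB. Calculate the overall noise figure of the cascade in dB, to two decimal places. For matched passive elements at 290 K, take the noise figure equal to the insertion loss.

3.59 dB

Convert to linear (a loss of L dB is a gain of −L dB): F_i = 10^(NF_i/10), G_i = 10^(G_i,dB/10)
  Stage 1: F_1 = 10^(1.73/10) = 1.489, G_1 = 10^(−1.73/10) = 0.6714
  Stage 2: F_2 = 10^(0.953/10) = 1.245, G_2 = 10^(13.3/10) = 21.38
  Stage 3: F_3 = 10^(8.56/10) = 7.178, G_3 = 10^(−6.86/10) = 0.2061
Friis cascade:
  F = 1.489 + (1.245 − 1)/0.6714 + (7.178 − 1)/14.35 = 2.285
NF = 10 log₁₀(2.285) = 3.59 dB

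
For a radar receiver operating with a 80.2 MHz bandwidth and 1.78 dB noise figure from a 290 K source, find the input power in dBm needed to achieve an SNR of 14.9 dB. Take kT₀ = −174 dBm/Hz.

−78.3 dBm

Sensitivity = −174 + 10 log₁₀(B) + NF + SNR_min
= −174 + 79.04 + 1.78 + 14.9
= −78.28 dBm → −78.3 dBm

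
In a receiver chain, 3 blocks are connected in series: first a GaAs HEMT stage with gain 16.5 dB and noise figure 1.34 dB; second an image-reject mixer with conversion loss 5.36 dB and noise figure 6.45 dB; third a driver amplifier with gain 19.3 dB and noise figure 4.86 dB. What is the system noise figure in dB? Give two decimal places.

2.03 dB

Convert to linear (a loss of L dB is a gain of −L dB): F_i = 10^(NF_i/10), G_i = 10^(G_i,dB/10)
  Stage 1: F_1 = 10^(1.34/10) = 1.361, G_1 = 10^(16.5/10) = 44.67
  Stage 2: F_2 = 10^(6.45/10) = 4.416, G_2 = 10^(−5.36/10) = 0.2911
  Stage 3: F_3 = 10^(4.86/10) = 3.062, G_3 = 10^(19.3/10) = 85.11
Friis cascade:
  F = 1.361 + (4.416 − 1)/44.67 + (3.062 − 1)/13.00 = 1.597
NF = 10 log₁₀(1.597) = 2.03 dB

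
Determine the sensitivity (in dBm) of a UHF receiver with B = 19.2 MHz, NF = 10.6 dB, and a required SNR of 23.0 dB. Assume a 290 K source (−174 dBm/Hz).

Sensitivity = −174 + 10 log₁₀(B) + NF + SNR_min
= −174 + 72.83 + 10.6 + 23.0
= −67.57 dBm → −67.6 dBm

−67.6 dBm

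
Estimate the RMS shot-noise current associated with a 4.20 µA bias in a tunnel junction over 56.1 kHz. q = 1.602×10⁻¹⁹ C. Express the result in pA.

I_n = √(2qI·B)
2qI·B = 2 × 1.602×10⁻¹⁹ × 4.20×10⁻⁶ × 5.61×10⁴ = 7.55×10⁻²⁰ A²
I_n = √(7.55×10⁻²⁰) = 2.75×10⁻¹⁰ A = 275 pA

275 pA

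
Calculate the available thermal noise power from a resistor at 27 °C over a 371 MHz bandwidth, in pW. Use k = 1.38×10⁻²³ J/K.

T = 27 °C + 273.15 = 300.15 K
P_n = kTB = 1.38×10⁻²³ × 300.15 × 3.71×10⁸ = 1.54×10⁻¹² W = 1.54 pW

1.54 pW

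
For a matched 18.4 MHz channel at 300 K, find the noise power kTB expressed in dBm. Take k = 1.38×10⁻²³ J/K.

−101.2 dBm

P_n = kTB = 1.38×10⁻²³ × 300 × 1.84×10⁷ = 7.62×10⁻¹⁴ W
In dBm: 10 log₁₀(7.62×10⁻¹⁴ / 10⁻³) = −101.2 dBm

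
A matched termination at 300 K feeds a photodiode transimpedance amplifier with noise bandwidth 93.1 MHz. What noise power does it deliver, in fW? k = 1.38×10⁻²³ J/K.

P_n = kTB = 1.38×10⁻²³ × 300 × 9.31×10⁷ = 3.85×10⁻¹³ W = 385 fW

385 fW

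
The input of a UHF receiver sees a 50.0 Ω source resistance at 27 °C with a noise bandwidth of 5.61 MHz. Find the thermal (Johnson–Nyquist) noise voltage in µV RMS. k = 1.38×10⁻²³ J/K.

2.16 µV

T = 27 °C + 273.15 = 300.15 K
V_n = √(4kTRB)
4kTRB = 4 × 1.38×10⁻²³ × 300.15 × 5.00×10¹ × 5.61×10⁶ = 4.65×10⁻¹² V²
V_n = √(4.65×10⁻¹²) = 2.16×10⁻⁶ V = 2.16 µV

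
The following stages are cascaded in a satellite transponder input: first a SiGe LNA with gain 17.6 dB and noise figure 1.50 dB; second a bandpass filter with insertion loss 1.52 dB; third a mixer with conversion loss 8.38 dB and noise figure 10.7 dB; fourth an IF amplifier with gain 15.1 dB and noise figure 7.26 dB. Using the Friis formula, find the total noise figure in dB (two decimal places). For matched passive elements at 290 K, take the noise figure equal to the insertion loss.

3.84 dB

Convert to linear (a loss of L dB is a gain of −L dB): F_i = 10^(NF_i/10), G_i = 10^(G_i,dB/10)
  Stage 1: F_1 = 10^(1.50/10) = 1.413, G_1 = 10^(17.6/10) = 57.54
  Stage 2: F_2 = 10^(1.52/10) = 1.419, G_2 = 10^(−1.52/10) = 0.7047
  Stage 3: F_3 = 10^(10.7/10) = 11.75, G_3 = 10^(−8.38/10) = 0.1452
  Stage 4: F_4 = 10^(7.26/10) = 5.321, G_4 = 10^(15.1/10) = 32.36
Friis cascade:
  F = 1.413 + (1.419 − 1)/57.54 + (11.75 − 1)/40.55 + (5.321 − 1)/5.888 = 2.419
NF = 10 log₁₀(2.419) = 3.84 dB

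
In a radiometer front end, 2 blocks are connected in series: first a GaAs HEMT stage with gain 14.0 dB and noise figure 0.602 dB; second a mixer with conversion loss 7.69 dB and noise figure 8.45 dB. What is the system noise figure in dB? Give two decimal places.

1.42 dB

Convert to linear (a loss of L dB is a gain of −L dB): F_i = 10^(NF_i/10), G_i = 10^(G_i,dB/10)
  Stage 1: F_1 = 10^(0.602/10) = 1.149, G_1 = 10^(14.0/10) = 25.12
  Stage 2: F_2 = 10^(8.45/10) = 6.998, G_2 = 10^(−7.69/10) = 0.1702
Friis cascade:
  F = 1.149 + (6.998 − 1)/25.12 = 1.387
NF = 10 log₁₀(1.387) = 1.42 dB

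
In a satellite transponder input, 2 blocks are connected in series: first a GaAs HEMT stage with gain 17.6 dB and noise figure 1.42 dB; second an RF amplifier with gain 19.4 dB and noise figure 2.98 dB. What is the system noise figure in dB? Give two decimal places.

1.47 dB

Convert to linear (a loss of L dB is a gain of −L dB): F_i = 10^(NF_i/10), G_i = 10^(G_i,dB/10)
  Stage 1: F_1 = 10^(1.42/10) = 1.387, G_1 = 10^(17.6/10) = 57.54
  Stage 2: F_2 = 10^(2.98/10) = 1.986, G_2 = 10^(19.4/10) = 87.10
Friis cascade:
  F = 1.387 + (1.986 − 1)/57.54 = 1.404
NF = 10 log₁₀(1.404) = 1.47 dB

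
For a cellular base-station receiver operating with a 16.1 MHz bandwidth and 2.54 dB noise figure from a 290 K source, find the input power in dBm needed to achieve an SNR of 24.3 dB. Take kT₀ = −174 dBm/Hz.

Sensitivity = −174 + 10 log₁₀(B) + NF + SNR_min
= −174 + 72.07 + 2.54 + 24.3
= −75.09 dBm → −75.1 dBm

−75.1 dBm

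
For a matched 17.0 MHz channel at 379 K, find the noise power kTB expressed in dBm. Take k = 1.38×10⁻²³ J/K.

−100.5 dBm

P_n = kTB = 1.38×10⁻²³ × 379 × 1.70×10⁷ = 8.89×10⁻¹⁴ W
In dBm: 10 log₁₀(8.89×10⁻¹⁴ / 10⁻³) = −100.5 dBm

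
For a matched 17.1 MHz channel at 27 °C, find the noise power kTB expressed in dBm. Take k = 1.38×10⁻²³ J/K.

−101.5 dBm

T = 27 °C + 273.15 = 300.15 K
P_n = kTB = 1.38×10⁻²³ × 300.15 × 1.71×10⁷ = 7.08×10⁻¹⁴ W
In dBm: 10 log₁₀(7.08×10⁻¹⁴ / 10⁻³) = −101.5 dBm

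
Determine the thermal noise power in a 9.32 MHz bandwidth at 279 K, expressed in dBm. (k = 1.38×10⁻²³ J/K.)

P_n = kTB = 1.38×10⁻²³ × 279 × 9.32×10⁶ = 3.59×10⁻¹⁴ W
In dBm: 10 log₁₀(3.59×10⁻¹⁴ / 10⁻³) = −104.5 dBm

−104.5 dBm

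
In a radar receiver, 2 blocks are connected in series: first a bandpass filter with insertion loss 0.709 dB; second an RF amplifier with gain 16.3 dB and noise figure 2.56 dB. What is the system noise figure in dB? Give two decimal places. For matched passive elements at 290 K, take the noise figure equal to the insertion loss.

Convert to linear (a loss of L dB is a gain of −L dB): F_i = 10^(NF_i/10), G_i = 10^(G_i,dB/10)
  Stage 1: F_1 = 10^(0.709/10) = 1.177, G_1 = 10^(−0.709/10) = 0.8494
  Stage 2: F_2 = 10^(2.56/10) = 1.803, G_2 = 10^(16.3/10) = 42.66
Friis cascade:
  F = 1.177 + (1.803 − 1)/0.8494 = 2.123
NF = 10 log₁₀(2.123) = 3.27 dB

3.27 dB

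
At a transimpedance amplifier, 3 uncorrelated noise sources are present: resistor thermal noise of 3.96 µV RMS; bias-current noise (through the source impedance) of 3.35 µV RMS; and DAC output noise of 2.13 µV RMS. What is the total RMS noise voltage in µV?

5.61 µV

Uncorrelated sources add in power (mean-square): V_tot = √(ΣV_i²)
V_tot = √[(3.96×10⁻⁶)² + (3.35×10⁻⁶)² + (2.13×10⁻⁶)²] = 5.61×10⁻⁶ V = 5.61 µV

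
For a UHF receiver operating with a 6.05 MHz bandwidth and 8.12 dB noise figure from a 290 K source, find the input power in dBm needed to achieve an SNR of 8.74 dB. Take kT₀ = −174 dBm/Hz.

−89.3 dBm

Sensitivity = −174 + 10 log₁₀(B) + NF + SNR_min
= −174 + 67.82 + 8.12 + 8.74
= −89.32 dBm → −89.3 dBm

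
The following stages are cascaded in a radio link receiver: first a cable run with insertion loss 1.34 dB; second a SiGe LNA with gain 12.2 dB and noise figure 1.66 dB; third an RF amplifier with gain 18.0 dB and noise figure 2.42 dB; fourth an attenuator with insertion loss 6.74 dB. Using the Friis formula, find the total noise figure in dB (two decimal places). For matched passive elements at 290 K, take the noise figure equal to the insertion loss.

Convert to linear (a loss of L dB is a gain of −L dB): F_i = 10^(NF_i/10), G_i = 10^(G_i,dB/10)
  Stage 1: F_1 = 10^(1.34/10) = 1.361, G_1 = 10^(−1.34/10) = 0.7345
  Stage 2: F_2 = 10^(1.66/10) = 1.466, G_2 = 10^(12.2/10) = 16.60
  Stage 3: F_3 = 10^(2.42/10) = 1.746, G_3 = 10^(18.0/10) = 63.10
  Stage 4: F_4 = 10^(6.74/10) = 4.721, G_4 = 10^(−6.74/10) = 0.2118
Friis cascade:
  F = 1.361 + (1.466 − 1)/0.7345 + (1.746 − 1)/12.19 + (4.721 − 1)/769.1 = 2.061
NF = 10 log₁₀(2.061) = 3.14 dB

3.14 dB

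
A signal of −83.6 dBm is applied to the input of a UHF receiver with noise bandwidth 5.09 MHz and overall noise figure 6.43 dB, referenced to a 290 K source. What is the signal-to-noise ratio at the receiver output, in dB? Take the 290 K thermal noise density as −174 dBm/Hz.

16.9 dB

Noise floor: N = −174 + 10 log₁₀(B) + NF
10 log₁₀(5.09×10⁶) = 67.07 dB
N = −174 + 67.07 + 6.43 = −100.50 dBm
SNR = P_sig − N = −83.6 − (−100.50) = 16.90 dB → 16.9 dB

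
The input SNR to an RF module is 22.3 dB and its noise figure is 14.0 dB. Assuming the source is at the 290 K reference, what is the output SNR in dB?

By definition F = SNR_in/SNR_out, so in dB: SNR_out = SNR_in − NF
SNR_out = 22.3 − 14.0 = 8.3 dB

8.3 dB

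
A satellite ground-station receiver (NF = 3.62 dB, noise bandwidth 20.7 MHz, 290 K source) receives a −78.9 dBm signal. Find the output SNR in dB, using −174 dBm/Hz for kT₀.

Noise floor: N = −174 + 10 log₁₀(B) + NF
10 log₁₀(2.07×10⁷) = 73.16 dB
N = −174 + 73.16 + 3.62 = −97.22 dBm
SNR = P_sig − N = −78.9 − (−97.22) = 18.32 dB → 18.3 dB

18.3 dB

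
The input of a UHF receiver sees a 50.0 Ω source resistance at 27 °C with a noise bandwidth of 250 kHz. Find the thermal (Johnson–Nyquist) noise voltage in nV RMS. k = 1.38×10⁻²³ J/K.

455 nV

T = 27 °C + 273.15 = 300.15 K
V_n = √(4kTRB)
4kTRB = 4 × 1.38×10⁻²³ × 300.15 × 5.00×10¹ × 2.50×10⁵ = 2.07×10⁻¹³ V²
V_n = √(2.07×10⁻¹³) = 4.55×10⁻⁷ V = 455 nV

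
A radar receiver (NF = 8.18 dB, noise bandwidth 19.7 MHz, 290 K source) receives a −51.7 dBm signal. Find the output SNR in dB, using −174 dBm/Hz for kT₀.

41.2 dB

Noise floor: N = −174 + 10 log₁₀(B) + NF
10 log₁₀(1.97×10⁷) = 72.94 dB
N = −174 + 72.94 + 8.18 = −92.88 dBm
SNR = P_sig − N = −51.7 − (−92.88) = 41.18 dB → 41.2 dB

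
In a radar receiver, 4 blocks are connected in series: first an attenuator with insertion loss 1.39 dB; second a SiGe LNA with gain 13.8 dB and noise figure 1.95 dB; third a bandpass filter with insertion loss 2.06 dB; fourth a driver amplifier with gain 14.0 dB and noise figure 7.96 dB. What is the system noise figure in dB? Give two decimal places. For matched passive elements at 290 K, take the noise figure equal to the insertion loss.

Convert to linear (a loss of L dB is a gain of −L dB): F_i = 10^(NF_i/10), G_i = 10^(G_i,dB/10)
  Stage 1: F_1 = 10^(1.39/10) = 1.377, G_1 = 10^(−1.39/10) = 0.7261
  Stage 2: F_2 = 10^(1.95/10) = 1.567, G_2 = 10^(13.8/10) = 23.99
  Stage 3: F_3 = 10^(2.06/10) = 1.607, G_3 = 10^(−2.06/10) = 0.6223
  Stage 4: F_4 = 10^(7.96/10) = 6.252, G_4 = 10^(14.0/10) = 25.12
Friis cascade:
  F = 1.377 + (1.567 − 1)/0.7261 + (1.607 − 1)/17.42 + (6.252 − 1)/10.84 = 2.677
NF = 10 log₁₀(2.677) = 4.28 dB

4.28 dB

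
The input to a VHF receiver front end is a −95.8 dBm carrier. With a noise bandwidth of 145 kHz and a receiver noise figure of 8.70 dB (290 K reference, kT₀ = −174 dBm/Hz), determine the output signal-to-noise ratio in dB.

17.9 dB

Noise floor: N = −174 + 10 log₁₀(B) + NF
10 log₁₀(1.45×10⁵) = 51.61 dB
N = −174 + 51.61 + 8.70 = −113.69 dBm
SNR = P_sig − N = −95.8 − (−113.69) = 17.89 dB → 17.9 dB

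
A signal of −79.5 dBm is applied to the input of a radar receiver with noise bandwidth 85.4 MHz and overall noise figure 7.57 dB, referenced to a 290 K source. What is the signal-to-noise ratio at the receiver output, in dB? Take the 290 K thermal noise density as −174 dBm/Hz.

Noise floor: N = −174 + 10 log₁₀(B) + NF
10 log₁₀(8.54×10⁷) = 79.31 dB
N = −174 + 79.31 + 7.57 = −87.12 dBm
SNR = P_sig − N = −79.5 − (−87.12) = 7.62 dB → 7.6 dB

7.6 dB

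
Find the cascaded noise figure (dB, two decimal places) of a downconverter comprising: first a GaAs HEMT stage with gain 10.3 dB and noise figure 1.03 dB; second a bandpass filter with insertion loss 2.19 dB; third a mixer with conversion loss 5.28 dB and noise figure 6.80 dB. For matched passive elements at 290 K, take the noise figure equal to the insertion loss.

2.82 dB

Convert to linear (a loss of L dB is a gain of −L dB): F_i = 10^(NF_i/10), G_i = 10^(G_i,dB/10)
  Stage 1: F_1 = 10^(1.03/10) = 1.268, G_1 = 10^(10.3/10) = 10.72
  Stage 2: F_2 = 10^(2.19/10) = 1.656, G_2 = 10^(−2.19/10) = 0.6039
  Stage 3: F_3 = 10^(6.80/10) = 4.786, G_3 = 10^(−5.28/10) = 0.2965
Friis cascade:
  F = 1.268 + (1.656 − 1)/10.72 + (4.786 − 1)/6.471 = 1.914
NF = 10 log₁₀(1.914) = 2.82 dB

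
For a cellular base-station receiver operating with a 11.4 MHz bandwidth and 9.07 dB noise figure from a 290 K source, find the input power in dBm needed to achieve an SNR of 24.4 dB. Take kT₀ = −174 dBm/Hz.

Sensitivity = −174 + 10 log₁₀(B) + NF + SNR_min
= −174 + 70.57 + 9.07 + 24.4
= −69.96 dBm → −70.0 dBm

−70.0 dBm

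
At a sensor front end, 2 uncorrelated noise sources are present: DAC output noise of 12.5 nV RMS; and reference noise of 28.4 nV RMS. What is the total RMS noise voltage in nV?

31.0 nV

Uncorrelated sources add in power (mean-square): V_tot = √(ΣV_i²)
V_tot = √[(1.25×10⁻⁸)² + (2.84×10⁻⁸)²] = 3.10×10⁻⁸ V = 31.0 nV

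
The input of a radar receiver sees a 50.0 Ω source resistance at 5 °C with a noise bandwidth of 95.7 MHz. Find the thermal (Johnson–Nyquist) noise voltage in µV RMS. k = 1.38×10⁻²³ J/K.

T = 5 °C + 273.15 = 278.15 K
V_n = √(4kTRB)
4kTRB = 4 × 1.38×10⁻²³ × 278.15 × 5.00×10¹ × 9.57×10⁷ = 7.35×10⁻¹¹ V²
V_n = √(7.35×10⁻¹¹) = 8.57×10⁻⁶ V = 8.57 µV

8.57 µV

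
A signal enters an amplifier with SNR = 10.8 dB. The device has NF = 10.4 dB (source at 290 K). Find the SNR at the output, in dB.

0.4 dB

By definition F = SNR_in/SNR_out, so in dB: SNR_out = SNR_in − NF
SNR_out = 10.8 − 10.4 = 0.4 dB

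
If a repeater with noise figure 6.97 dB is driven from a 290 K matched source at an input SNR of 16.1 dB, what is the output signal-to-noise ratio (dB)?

By definition F = SNR_in/SNR_out, so in dB: SNR_out = SNR_in − NF
SNR_out = 16.1 − 6.97 = 9.13 dB

9.13 dB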